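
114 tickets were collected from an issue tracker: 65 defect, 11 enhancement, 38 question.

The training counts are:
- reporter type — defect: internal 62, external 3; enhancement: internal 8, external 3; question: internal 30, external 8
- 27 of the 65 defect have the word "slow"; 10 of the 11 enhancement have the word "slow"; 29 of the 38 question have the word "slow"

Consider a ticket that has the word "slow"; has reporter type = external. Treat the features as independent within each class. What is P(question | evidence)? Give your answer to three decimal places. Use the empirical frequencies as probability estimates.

defect: (65/114) × (3/65) × (27/65) ≈ 0.0109312
enhancement: (11/114) × (3/11) × (10/11) ≈ 0.0239234
question: (38/114) × (8/38) × (29/38) ≈ 0.0535549
P(question | x) = 0.0535549 / 0.0884095 ≈ 0.606

0.606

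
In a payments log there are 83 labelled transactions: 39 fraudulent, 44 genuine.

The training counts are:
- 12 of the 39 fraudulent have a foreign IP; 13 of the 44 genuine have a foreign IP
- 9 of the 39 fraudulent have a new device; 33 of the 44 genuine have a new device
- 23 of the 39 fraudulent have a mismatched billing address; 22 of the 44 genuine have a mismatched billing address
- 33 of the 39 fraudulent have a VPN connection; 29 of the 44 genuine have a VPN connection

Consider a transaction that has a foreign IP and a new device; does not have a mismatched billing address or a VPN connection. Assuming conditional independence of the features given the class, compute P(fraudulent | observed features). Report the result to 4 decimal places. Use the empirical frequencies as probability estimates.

0.0952

fraudulent: (39/83) × (12/39) × (9/39) × (16/39) × (6/39) ≈ 0.00210583
genuine: (44/83) × (13/44) × (33/44) × (22/44) × (15/44) ≈ 0.0200233
P(fraudulent | x) = 0.00210583 / 0.02212913 ≈ 0.0952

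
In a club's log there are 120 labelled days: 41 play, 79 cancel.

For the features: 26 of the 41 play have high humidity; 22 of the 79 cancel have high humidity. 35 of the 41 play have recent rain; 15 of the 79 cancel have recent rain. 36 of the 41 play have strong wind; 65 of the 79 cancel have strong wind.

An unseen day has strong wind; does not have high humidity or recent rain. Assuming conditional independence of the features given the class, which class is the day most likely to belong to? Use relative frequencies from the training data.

cancel

play: (41/120) × (15/41) × (6/41) × (36/41) ≈ 0.0160619
cancel: (79/120) × (57/79) × (64/79) × (65/79) ≈ 0.316616
Highest score → cancel.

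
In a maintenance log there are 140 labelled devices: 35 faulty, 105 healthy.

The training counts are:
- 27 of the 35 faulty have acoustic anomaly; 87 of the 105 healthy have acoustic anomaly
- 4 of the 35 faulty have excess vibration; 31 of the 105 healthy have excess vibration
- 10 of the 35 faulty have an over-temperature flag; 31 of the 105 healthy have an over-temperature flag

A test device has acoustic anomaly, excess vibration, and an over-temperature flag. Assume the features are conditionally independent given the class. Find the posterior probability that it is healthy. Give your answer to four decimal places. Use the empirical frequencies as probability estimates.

0.8959

faulty: (35/140) × (27/35) × (4/35) × (10/35) ≈ 0.00629738
healthy: (105/140) × (87/105) × (31/105) × (31/105) ≈ 0.0541672
P(healthy | x) = 0.0541672 / 0.06046458 ≈ 0.8959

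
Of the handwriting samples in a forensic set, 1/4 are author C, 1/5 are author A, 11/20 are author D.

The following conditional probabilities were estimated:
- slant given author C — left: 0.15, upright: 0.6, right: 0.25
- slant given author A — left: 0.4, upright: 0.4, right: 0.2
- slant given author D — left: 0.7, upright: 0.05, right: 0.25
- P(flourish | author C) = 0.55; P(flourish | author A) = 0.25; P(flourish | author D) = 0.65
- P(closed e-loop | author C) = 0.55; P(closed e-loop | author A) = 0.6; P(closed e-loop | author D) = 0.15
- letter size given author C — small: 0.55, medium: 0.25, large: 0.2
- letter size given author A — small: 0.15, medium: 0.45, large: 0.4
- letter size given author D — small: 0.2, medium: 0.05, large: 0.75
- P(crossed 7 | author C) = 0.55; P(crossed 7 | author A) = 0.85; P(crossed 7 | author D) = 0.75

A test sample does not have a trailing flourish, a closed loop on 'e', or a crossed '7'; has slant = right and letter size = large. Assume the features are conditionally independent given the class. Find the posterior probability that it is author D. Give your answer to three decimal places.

0.805

author C: 0.25 × 0.25 × (1−0.55) × (1−0.55) × 0.2 × (1−0.55) = 0.0011390625
author A: 0.2 × 0.2 × (1−0.25) × (1−0.6) × 0.4 × (1−0.85) = 0.00072
author D: 0.55 × 0.25 × (1−0.65) × (1−0.15) × 0.75 × (1−0.75) = 0.007669921875
P(author D | x) = 0.007669921875 / 0.009528984375 ≈ 0.805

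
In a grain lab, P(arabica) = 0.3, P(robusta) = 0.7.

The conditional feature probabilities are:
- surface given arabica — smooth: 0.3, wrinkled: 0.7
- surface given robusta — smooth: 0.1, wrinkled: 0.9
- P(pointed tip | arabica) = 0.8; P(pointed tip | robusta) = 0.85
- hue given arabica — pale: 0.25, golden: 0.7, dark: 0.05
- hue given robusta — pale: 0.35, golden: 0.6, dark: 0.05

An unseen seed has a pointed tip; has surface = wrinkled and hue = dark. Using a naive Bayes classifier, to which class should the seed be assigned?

robusta

arabica: 0.3 × 0.7 × 0.8 × 0.05 = 0.0084
robusta: 0.7 × 0.9 × 0.85 × 0.05 = 0.026775
Highest score → robusta.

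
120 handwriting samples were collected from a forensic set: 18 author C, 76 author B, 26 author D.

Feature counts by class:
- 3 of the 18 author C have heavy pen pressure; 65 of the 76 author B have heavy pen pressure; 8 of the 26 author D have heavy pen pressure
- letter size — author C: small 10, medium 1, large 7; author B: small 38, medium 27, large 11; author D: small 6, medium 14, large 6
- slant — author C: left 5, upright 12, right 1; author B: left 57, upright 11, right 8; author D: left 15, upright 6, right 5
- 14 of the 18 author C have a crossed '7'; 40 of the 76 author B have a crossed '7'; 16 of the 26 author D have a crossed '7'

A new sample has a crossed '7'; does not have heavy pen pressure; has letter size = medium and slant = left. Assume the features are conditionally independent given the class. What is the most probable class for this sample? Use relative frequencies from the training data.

author D

author C: (18/120) × (15/18) × (1/18) × (5/18) × (14/18) ≈ 0.00150034
author B: (76/120) × (11/76) × (27/76) × (57/76) × (40/76) ≈ 0.0128549
author D: (26/120) × (18/26) × (14/26) × (15/26) × (16/26) ≈ 0.0286755
Highest score → author D.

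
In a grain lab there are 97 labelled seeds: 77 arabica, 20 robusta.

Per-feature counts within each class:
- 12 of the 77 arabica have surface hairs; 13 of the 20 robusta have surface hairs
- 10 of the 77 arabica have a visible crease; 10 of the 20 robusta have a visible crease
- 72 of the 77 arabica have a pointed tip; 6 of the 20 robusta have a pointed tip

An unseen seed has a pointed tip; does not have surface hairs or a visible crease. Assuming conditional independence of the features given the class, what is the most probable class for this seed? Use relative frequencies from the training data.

arabica

arabica: (77/97) × (65/77) × (67/77) × (72/77) ≈ 0.545215
robusta: (20/97) × (7/20) × (10/20) × (6/20) ≈ 0.0108247
Highest score → arabica.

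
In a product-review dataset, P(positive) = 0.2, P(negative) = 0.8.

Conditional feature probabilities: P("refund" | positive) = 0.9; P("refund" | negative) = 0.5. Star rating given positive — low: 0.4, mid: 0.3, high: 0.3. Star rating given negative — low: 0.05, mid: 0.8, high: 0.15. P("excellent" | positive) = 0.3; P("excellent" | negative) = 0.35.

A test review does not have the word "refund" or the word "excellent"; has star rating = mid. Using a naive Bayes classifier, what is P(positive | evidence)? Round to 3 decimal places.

positive: 0.2 × (1−0.9) × 0.3 × (1−0.3) = 0.0042
negative: 0.8 × (1−0.5) × 0.8 × (1−0.35) = 0.208
P(positive | x) = 0.0042 / 0.2122 ≈ 0.020

0.020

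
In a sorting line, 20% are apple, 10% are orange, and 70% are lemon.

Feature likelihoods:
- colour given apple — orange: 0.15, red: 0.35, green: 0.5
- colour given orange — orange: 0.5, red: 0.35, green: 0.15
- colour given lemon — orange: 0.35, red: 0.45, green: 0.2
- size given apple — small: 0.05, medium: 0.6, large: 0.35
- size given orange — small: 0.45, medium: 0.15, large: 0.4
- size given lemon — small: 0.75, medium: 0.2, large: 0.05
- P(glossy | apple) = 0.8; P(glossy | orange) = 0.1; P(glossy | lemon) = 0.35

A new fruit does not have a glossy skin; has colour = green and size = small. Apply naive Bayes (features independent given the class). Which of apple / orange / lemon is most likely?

apple: 0.2 × 0.5 × 0.05 × (1−0.8) = 0.001
orange: 0.1 × 0.15 × 0.45 × (1−0.1) = 0.006075
lemon: 0.7 × 0.2 × 0.75 × (1−0.35) = 0.06825
Highest score → lemon.

lemon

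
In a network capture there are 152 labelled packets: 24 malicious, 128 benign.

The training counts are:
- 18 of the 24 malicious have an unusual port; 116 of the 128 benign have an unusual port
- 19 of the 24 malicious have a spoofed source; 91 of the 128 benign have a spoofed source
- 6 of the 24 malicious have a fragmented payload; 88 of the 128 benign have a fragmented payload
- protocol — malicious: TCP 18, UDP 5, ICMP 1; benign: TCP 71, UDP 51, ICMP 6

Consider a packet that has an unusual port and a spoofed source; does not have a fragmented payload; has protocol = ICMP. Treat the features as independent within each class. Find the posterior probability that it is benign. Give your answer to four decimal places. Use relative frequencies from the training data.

malicious: (24/152) × (18/24) × (19/24) × (18/24) × (1/24) = 0.0029296875
benign: (128/152) × (116/128) × (91/128) × (40/128) × (6/128) ≈ 0.00794762
P(benign | x) = 0.00794762 / 0.0108773075 ≈ 0.7307

0.7307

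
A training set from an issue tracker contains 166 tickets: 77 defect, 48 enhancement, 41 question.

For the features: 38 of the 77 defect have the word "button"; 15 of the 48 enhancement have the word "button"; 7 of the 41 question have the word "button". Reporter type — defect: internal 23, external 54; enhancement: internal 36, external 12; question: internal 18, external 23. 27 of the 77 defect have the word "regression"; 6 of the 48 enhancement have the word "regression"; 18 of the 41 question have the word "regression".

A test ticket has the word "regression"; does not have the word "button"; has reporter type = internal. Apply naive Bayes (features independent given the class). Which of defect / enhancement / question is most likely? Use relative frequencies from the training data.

question

defect: (77/166) × (39/77) × (23/77) × (27/77) ≈ 0.0246075
enhancement: (48/166) × (33/48) × (36/48) × (6/48) ≈ 0.018637
question: (41/166) × (34/41) × (18/41) × (18/41) ≈ 0.0394774
Highest score → question.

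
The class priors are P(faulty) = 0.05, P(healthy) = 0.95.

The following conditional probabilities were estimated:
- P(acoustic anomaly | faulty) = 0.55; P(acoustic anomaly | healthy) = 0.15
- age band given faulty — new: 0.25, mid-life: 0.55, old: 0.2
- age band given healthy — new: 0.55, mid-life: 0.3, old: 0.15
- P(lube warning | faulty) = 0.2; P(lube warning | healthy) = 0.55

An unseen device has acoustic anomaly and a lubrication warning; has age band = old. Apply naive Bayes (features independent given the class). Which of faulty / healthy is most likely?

faulty: 0.05 × 0.55 × 0.2 × 0.2 = 0.0011
healthy: 0.95 × 0.15 × 0.15 × 0.55 = 0.01175625
Highest score → healthy.

healthy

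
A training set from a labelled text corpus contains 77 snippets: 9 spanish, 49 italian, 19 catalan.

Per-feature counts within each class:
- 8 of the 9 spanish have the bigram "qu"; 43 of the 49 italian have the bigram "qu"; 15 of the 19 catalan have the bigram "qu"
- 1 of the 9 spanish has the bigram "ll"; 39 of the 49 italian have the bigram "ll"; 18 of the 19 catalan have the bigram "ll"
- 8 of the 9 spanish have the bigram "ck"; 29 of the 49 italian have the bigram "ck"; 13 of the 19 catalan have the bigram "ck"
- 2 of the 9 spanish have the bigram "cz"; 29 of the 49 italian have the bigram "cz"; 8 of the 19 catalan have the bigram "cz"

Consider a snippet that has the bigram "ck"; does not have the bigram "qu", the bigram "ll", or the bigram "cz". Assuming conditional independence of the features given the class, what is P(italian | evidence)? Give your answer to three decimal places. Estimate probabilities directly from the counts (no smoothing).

0.298

spanish: (9/77) × (1/9) × (8/9) × (8/9) × (7/9) ≈ 0.00798105
italian: (49/77) × (6/49) × (10/49) × (29/49) × (20/49) ≈ 0.0038415
catalan: (19/77) × (4/19) × (1/19) × (13/19) × (11/19) ≈ 0.00108304
P(italian | x) = 0.0038415 / 0.01290559 ≈ 0.298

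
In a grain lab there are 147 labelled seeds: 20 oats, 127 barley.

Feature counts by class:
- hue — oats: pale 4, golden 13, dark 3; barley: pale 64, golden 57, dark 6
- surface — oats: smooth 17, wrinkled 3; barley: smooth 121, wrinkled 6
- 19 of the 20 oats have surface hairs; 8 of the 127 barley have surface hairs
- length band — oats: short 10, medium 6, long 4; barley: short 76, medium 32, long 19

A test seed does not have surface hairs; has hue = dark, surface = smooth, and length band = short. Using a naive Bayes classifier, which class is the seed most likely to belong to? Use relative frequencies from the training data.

oats: (20/147) × (3/20) × (17/20) × (1/20) × (10/20) ≈ 0.000433673
barley: (127/147) × (6/127) × (121/127) × (119/127) × (76/127) ≈ 0.0218056
Highest score → barley.

barley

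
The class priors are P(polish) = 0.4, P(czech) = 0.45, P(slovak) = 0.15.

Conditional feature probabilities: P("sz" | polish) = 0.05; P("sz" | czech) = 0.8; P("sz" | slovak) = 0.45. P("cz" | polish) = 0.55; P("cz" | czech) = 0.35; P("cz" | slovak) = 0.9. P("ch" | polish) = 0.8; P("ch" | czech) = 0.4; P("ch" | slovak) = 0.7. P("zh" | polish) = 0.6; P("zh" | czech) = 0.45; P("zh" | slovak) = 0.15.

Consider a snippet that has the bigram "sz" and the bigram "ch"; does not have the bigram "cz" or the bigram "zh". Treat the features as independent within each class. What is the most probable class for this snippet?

polish: 0.4 × 0.05 × (1−0.55) × 0.8 × (1−0.6) = 0.00288
czech: 0.45 × 0.8 × (1−0.35) × 0.4 × (1−0.45) = 0.05148
slovak: 0.15 × 0.45 × (1−0.9) × 0.7 × (1−0.15) = 0.00401625
Highest score → czech.

czech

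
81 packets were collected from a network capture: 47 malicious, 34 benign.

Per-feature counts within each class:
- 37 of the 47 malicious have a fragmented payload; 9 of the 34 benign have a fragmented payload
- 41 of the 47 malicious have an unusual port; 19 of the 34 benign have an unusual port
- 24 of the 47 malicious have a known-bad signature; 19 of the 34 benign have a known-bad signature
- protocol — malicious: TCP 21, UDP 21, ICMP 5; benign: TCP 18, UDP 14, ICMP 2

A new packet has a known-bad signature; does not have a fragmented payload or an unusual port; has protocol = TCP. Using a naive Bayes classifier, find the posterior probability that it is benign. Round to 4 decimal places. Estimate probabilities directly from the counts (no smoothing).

malicious: (47/81) × (10/47) × (6/47) × (24/47) × (21/47) ≈ 0.00359586
benign: (34/81) × (25/34) × (15/34) × (19/34) × (18/34) ≈ 0.0402843
P(benign | x) = 0.0402843 / 0.04388016 ≈ 0.9181

0.9181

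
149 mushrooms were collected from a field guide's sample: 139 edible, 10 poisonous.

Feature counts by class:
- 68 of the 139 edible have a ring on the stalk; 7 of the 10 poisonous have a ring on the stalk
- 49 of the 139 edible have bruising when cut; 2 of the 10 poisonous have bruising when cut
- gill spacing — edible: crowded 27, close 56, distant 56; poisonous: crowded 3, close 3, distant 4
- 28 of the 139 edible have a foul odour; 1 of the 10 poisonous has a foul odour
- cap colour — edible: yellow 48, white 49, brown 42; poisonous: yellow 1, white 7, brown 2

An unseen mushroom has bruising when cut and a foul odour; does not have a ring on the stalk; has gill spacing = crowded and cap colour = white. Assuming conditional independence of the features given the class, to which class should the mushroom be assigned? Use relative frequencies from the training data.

edible: (139/149) × (71/139) × (49/139) × (27/139) × (28/139) × (49/139) ≈ 0.002317
poisonous: (10/149) × (3/10) × (2/10) × (3/10) × (1/10) × (7/10) ≈ 0.0000845638
Highest score → edible.

edible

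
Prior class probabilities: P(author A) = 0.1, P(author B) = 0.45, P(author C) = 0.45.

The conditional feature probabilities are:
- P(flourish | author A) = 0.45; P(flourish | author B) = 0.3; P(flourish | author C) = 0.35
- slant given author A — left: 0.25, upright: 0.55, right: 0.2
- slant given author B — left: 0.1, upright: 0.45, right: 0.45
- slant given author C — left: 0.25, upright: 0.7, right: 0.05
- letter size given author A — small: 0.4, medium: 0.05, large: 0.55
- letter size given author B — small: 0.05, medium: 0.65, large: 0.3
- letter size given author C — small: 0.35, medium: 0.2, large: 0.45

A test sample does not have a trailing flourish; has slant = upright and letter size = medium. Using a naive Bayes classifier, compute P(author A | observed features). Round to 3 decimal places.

0.011

author A: 0.1 × (1−0.45) × 0.55 × 0.05 = 0.0015125
author B: 0.45 × (1−0.3) × 0.45 × 0.65 = 0.0921375
author C: 0.45 × (1−0.35) × 0.7 × 0.2 = 0.04095
P(author A | x) = 0.0015125 / 0.1346 ≈ 0.011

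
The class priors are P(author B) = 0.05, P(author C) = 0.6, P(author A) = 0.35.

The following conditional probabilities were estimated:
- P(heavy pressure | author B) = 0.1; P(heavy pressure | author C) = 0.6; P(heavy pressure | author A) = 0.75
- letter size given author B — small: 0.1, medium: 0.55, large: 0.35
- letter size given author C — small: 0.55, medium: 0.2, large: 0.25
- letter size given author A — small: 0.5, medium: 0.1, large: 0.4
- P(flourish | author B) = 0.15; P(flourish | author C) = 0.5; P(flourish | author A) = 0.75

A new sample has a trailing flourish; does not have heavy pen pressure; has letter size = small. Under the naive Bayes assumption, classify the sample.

author B: 0.05 × (1−0.1) × 0.1 × 0.15 = 0.000675
author C: 0.6 × (1−0.6) × 0.55 × 0.5 = 0.066
author A: 0.35 × (1−0.75) × 0.5 × 0.75 = 0.0328125
Highest score → author C.

author C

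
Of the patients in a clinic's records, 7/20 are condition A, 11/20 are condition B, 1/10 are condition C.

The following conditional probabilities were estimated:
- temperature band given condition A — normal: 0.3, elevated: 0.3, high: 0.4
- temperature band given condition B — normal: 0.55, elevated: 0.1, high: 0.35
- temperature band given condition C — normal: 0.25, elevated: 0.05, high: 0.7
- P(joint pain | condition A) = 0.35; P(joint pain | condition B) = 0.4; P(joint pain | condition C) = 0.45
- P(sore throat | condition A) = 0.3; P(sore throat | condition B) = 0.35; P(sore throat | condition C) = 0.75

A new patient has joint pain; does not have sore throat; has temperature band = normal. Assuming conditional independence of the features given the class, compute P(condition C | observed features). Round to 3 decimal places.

condition A: 0.35 × 0.3 × 0.35 × (1−0.3) = 0.025725
condition B: 0.55 × 0.55 × 0.4 × (1−0.35) = 0.07865
condition C: 0.1 × 0.25 × 0.45 × (1−0.75) = 0.0028125
P(condition C | x) = 0.0028125 / 0.1071875 ≈ 0.026

0.026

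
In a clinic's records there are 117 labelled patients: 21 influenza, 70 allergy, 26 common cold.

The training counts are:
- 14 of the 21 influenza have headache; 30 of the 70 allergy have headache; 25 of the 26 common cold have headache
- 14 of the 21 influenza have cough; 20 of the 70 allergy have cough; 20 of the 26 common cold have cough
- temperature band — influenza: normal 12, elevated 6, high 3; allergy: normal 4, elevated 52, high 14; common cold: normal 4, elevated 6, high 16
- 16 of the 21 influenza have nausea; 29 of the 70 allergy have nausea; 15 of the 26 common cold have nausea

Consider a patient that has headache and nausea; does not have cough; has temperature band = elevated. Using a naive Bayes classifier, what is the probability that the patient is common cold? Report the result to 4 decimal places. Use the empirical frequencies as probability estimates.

0.0917

influenza: (21/117) × (14/21) × (7/21) × (6/21) × (16/21) ≈ 0.00868268
allergy: (70/117) × (30/70) × (50/70) × (52/70) × (29/70) ≈ 0.0563654
common cold: (26/117) × (25/26) × (6/26) × (6/26) × (15/26) ≈ 0.0065649
P(common cold | x) = 0.0065649 / 0.07161298 ≈ 0.0917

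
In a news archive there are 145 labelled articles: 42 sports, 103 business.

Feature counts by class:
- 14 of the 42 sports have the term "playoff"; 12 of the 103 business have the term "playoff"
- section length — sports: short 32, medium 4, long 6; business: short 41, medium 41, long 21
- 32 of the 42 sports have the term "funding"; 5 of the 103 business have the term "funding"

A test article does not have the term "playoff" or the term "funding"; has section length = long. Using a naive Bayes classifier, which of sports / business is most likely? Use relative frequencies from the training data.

sports: (42/145) × (28/42) × (6/42) × (10/42) ≈ 0.00656814
business: (103/145) × (91/103) × (21/103) × (98/103) ≈ 0.121743
Highest score → business.

business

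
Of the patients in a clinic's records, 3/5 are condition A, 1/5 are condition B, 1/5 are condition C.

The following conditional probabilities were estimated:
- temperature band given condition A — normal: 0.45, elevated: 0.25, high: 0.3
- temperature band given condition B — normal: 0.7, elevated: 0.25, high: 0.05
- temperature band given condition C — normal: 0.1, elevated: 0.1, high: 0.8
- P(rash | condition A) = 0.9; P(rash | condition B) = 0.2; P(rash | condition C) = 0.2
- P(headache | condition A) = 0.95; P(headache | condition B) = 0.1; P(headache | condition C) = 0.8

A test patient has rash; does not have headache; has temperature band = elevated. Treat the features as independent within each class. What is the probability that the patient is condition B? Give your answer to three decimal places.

condition A: 0.6 × 0.25 × 0.9 × (1−0.95) = 0.00675
condition B: 0.2 × 0.25 × 0.2 × (1−0.1) = 0.009
condition C: 0.2 × 0.1 × 0.2 × (1−0.8) = 0.0008
P(condition B | x) = 0.009 / 0.01655 ≈ 0.544

0.544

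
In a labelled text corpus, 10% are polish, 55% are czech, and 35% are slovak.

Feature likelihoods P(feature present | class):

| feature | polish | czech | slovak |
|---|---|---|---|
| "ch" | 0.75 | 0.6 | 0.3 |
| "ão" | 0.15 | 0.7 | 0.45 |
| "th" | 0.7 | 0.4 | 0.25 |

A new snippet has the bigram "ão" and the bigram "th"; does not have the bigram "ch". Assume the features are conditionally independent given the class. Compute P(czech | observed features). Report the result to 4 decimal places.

0.6711

polish: 0.1 × (1−0.75) × 0.15 × 0.7 = 0.002625
czech: 0.55 × (1−0.6) × 0.7 × 0.4 = 0.0616
slovak: 0.35 × (1−0.3) × 0.45 × 0.25 = 0.0275625
P(czech | x) = 0.0616 / 0.0917875 ≈ 0.6711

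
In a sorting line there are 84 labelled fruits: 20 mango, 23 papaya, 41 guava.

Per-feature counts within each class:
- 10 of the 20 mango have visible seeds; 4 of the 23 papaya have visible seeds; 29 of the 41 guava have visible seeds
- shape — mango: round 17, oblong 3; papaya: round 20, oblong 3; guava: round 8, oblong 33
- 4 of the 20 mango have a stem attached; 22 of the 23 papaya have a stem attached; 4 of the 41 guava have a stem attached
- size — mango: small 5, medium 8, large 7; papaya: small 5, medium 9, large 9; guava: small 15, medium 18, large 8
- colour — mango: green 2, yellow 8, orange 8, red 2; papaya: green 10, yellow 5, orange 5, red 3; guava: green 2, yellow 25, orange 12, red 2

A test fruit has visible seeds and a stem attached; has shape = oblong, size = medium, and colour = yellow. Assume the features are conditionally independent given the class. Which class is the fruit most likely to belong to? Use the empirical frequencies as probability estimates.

mango: (20/84) × (10/20) × (3/20) × (4/20) × (8/20) × (8/20) ≈ 0.000571429
papaya: (23/84) × (4/23) × (3/23) × (22/23) × (9/23) × (5/23) ≈ 0.000505389
guava: (41/84) × (29/41) × (33/41) × (4/41) × (18/41) × (25/41) ≈ 0.00725721
Highest score → guava.

guava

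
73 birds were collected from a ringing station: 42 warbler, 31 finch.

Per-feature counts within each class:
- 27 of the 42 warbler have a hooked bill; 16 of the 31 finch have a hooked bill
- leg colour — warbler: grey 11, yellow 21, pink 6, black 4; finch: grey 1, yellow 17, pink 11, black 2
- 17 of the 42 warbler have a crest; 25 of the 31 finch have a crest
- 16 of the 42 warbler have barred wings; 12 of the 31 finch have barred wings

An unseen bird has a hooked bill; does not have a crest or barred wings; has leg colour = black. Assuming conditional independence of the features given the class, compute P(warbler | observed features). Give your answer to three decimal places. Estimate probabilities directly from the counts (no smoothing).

warbler: (42/73) × (27/42) × (4/42) × (25/42) × (26/42) ≈ 0.0129798
finch: (31/73) × (16/31) × (2/31) × (6/31) × (19/31) ≈ 0.00167744
P(warbler | x) = 0.0129798 / 0.01465724 ≈ 0.886

0.886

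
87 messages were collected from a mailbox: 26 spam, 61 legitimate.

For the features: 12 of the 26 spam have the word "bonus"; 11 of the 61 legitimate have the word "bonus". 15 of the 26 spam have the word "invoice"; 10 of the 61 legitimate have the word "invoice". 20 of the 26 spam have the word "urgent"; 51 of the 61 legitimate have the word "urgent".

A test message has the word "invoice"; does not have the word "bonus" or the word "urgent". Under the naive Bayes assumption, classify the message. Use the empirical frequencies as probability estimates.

spam: (26/87) × (14/26) × (15/26) × (6/26) ≈ 0.0214242
legitimate: (61/87) × (50/61) × (10/61) × (10/61) ≈ 0.0154451
Highest score → spam.

spam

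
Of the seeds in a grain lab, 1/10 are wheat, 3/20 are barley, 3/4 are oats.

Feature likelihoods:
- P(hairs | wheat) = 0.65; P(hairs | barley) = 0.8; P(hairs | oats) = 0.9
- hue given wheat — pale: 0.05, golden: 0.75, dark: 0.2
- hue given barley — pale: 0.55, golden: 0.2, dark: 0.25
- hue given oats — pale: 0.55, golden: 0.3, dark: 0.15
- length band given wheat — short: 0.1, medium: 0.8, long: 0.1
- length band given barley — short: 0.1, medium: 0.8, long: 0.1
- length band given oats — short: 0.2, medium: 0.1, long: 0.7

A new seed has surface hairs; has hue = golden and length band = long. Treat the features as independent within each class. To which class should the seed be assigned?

oats

wheat: 0.1 × 0.65 × 0.75 × 0.1 = 0.004875
barley: 0.15 × 0.8 × 0.2 × 0.1 = 0.0024
oats: 0.75 × 0.9 × 0.3 × 0.7 = 0.14175
Highest score → oats.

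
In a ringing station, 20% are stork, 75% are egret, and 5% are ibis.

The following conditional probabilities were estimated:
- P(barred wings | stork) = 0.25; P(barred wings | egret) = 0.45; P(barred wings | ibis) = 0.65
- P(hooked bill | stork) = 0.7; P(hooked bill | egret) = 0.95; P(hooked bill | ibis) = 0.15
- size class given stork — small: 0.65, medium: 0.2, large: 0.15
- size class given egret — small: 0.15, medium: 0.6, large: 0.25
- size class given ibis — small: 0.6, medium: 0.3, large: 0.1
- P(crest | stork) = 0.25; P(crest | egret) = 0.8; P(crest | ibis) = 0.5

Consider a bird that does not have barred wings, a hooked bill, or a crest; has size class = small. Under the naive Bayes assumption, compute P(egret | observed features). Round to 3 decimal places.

stork: 0.2 × (1−0.25) × (1−0.7) × 0.65 × (1−0.25) = 0.0219375
egret: 0.75 × (1−0.45) × (1−0.95) × 0.15 × (1−0.8) = 0.00061875
ibis: 0.05 × (1−0.65) × (1−0.15) × 0.6 × (1−0.5) = 0.0044625
P(egret | x) = 0.00061875 / 0.02701875 ≈ 0.023

0.023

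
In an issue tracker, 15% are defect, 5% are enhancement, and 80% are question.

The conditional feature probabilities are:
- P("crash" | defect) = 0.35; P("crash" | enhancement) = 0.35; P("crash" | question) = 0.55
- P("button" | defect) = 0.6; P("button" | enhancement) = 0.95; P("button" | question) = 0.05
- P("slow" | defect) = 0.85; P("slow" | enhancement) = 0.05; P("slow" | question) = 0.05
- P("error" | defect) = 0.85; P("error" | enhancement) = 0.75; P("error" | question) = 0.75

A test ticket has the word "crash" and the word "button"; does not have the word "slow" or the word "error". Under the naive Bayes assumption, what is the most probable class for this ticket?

defect: 0.15 × 0.35 × 0.6 × (1−0.85) × (1−0.85) = 0.00070875
enhancement: 0.05 × 0.35 × 0.95 × (1−0.05) × (1−0.75) = 0.0039484375
question: 0.8 × 0.55 × 0.05 × (1−0.05) × (1−0.75) = 0.005225
Highest score → question.

question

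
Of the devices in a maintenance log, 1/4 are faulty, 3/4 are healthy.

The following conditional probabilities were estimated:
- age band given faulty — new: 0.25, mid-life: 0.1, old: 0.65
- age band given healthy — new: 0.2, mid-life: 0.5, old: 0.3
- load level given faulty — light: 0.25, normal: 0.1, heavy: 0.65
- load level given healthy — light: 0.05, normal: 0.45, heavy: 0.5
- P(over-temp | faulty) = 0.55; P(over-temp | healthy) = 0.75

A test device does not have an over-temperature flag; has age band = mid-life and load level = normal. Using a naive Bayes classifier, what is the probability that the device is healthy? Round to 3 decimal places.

faulty: 0.25 × 0.1 × 0.1 × (1−0.55) = 0.001125
healthy: 0.75 × 0.5 × 0.45 × (1−0.75) = 0.0421875
P(healthy | x) = 0.0421875 / 0.0433125 ≈ 0.974

0.974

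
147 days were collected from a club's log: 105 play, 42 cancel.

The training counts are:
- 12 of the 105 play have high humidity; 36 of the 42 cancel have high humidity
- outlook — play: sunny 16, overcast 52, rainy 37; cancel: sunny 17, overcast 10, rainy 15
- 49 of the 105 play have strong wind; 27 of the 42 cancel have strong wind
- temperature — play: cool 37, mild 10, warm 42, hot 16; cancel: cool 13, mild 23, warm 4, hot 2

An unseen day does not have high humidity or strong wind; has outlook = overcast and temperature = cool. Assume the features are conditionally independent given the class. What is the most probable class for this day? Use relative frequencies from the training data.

play

play: (105/147) × (93/105) × (52/105) × (56/105) × (37/105) ≈ 0.0588831
cancel: (42/147) × (6/42) × (10/42) × (15/42) × (13/42) ≈ 0.00107429
Highest score → play.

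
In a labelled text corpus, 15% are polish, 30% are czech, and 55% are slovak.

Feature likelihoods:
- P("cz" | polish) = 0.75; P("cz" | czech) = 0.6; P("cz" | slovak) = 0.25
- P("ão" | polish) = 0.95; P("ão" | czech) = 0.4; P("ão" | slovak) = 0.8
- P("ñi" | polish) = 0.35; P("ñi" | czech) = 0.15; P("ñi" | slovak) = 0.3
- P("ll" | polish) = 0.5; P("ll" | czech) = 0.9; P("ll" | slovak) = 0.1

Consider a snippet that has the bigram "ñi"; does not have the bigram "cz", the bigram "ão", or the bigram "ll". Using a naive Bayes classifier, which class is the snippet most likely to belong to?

slovak

polish: 0.15 × (1−0.75) × (1−0.95) × 0.35 × (1−0.5) = 0.000328125
czech: 0.3 × (1−0.6) × (1−0.4) × 0.15 × (1−0.9) = 0.00108
slovak: 0.55 × (1−0.25) × (1−0.8) × 0.3 × (1−0.1) = 0.022275
Highest score → slovak.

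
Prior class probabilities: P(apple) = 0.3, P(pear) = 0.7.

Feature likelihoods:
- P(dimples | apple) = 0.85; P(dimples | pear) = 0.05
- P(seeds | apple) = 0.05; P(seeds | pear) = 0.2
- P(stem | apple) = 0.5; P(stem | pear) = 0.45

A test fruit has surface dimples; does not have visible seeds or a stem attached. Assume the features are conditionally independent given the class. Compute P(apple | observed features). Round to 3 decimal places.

0.887

apple: 0.3 × 0.85 × (1−0.05) × (1−0.5) = 0.121125
pear: 0.7 × 0.05 × (1−0.2) × (1−0.45) = 0.0154
P(apple | x) = 0.121125 / 0.136525 ≈ 0.887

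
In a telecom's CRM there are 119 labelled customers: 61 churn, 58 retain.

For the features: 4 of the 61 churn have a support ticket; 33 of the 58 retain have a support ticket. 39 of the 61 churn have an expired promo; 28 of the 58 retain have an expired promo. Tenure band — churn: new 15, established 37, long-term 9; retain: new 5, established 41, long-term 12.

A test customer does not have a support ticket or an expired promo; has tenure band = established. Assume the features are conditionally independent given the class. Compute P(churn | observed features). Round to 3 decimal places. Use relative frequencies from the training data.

0.577

churn: (61/119) × (57/61) × (22/61) × (37/61) ≈ 0.104783
retain: (58/119) × (25/58) × (30/58) × (41/58) ≈ 0.0768143
P(churn | x) = 0.104783 / 0.1815973 ≈ 0.577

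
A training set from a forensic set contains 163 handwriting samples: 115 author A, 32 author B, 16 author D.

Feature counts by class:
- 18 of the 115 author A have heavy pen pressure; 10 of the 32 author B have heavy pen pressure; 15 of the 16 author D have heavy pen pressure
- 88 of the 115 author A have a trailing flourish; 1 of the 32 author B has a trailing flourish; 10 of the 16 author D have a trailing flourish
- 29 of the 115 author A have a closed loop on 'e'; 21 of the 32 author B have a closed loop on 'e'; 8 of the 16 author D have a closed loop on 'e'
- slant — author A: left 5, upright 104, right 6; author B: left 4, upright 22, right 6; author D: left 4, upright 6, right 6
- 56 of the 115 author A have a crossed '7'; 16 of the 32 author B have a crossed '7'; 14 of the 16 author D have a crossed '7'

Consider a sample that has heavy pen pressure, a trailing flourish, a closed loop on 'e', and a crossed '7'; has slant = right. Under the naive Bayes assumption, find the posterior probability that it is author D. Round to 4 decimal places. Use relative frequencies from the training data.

author A: (115/163) × (18/115) × (88/115) × (29/115) × (6/115) × (56/115) ≈ 0.000541394
author B: (32/163) × (10/32) × (1/32) × (21/32) × (6/32) × (16/32) ≈ 0.000117951
author D: (16/163) × (15/16) × (10/16) × (8/16) × (6/16) × (14/16) ≈ 0.00943611
P(author D | x) = 0.00943611 / 0.010095455 ≈ 0.9347

0.9347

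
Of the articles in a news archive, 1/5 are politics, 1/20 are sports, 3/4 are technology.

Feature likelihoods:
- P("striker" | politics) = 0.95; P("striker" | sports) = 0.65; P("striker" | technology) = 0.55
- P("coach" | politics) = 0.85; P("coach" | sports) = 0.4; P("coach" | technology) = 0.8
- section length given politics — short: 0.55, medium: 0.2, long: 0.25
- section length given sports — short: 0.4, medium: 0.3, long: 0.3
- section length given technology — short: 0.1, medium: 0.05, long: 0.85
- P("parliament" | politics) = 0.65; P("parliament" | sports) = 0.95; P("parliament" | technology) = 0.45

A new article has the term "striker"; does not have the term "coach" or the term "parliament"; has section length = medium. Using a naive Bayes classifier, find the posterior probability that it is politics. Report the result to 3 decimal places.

politics: 0.2 × 0.95 × (1−0.85) × 0.2 × (1−0.65) = 0.001995
sports: 0.05 × 0.65 × (1−0.4) × 0.3 × (1−0.95) = 0.0002925
technology: 0.75 × 0.55 × (1−0.8) × 0.05 × (1−0.45) = 0.00226875
P(politics | x) = 0.001995 / 0.00455625 ≈ 0.438

0.438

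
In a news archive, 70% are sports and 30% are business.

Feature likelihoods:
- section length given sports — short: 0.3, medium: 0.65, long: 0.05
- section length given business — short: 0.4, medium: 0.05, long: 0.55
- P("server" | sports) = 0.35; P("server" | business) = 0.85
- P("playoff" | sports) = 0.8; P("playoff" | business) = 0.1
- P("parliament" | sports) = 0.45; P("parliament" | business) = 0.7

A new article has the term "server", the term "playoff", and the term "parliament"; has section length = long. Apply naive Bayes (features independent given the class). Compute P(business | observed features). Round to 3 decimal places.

0.690

sports: 0.7 × 0.05 × 0.35 × 0.8 × 0.45 = 0.00441
business: 0.3 × 0.55 × 0.85 × 0.1 × 0.7 = 0.0098175
P(business | x) = 0.0098175 / 0.0142275 ≈ 0.690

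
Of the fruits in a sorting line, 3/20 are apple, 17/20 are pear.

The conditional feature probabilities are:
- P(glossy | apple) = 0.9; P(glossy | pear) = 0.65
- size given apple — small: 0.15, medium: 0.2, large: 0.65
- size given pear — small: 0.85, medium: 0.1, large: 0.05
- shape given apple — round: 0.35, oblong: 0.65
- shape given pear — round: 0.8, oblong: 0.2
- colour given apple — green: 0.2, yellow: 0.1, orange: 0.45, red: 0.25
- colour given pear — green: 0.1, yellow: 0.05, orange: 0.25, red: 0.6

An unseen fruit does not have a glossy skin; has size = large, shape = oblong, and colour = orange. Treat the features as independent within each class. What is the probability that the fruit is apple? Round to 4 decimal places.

0.7932

apple: 0.15 × (1−0.9) × 0.65 × 0.65 × 0.45 = 0.002851875
pear: 0.85 × (1−0.65) × 0.05 × 0.2 × 0.25 = 0.00074375
P(apple | x) = 0.002851875 / 0.003595625 ≈ 0.7932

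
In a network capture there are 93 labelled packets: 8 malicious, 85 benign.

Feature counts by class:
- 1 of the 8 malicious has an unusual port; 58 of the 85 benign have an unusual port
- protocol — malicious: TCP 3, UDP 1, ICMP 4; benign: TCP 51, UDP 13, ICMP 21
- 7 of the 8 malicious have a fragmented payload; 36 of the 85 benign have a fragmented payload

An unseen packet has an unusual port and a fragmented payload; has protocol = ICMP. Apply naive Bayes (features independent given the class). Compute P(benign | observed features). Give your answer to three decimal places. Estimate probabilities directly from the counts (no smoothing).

0.933

malicious: (8/93) × (1/8) × (4/8) × (7/8) ≈ 0.0047043
benign: (85/93) × (58/85) × (21/85) × (36/85) ≈ 0.0652573
P(benign | x) = 0.0652573 / 0.0699616 ≈ 0.933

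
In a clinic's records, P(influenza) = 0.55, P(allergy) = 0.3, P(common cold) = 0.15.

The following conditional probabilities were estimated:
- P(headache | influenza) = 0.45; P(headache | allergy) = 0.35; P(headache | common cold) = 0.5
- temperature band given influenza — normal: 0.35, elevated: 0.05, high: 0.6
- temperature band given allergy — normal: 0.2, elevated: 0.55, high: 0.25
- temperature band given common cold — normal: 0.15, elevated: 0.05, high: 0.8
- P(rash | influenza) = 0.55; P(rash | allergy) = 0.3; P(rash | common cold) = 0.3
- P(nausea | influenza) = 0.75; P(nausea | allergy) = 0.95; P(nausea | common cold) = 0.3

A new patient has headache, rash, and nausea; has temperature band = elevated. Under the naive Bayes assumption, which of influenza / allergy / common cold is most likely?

influenza: 0.55 × 0.45 × 0.05 × 0.55 × 0.75 = 0.0051046875
allergy: 0.3 × 0.35 × 0.55 × 0.3 × 0.95 = 0.01645875
common cold: 0.15 × 0.5 × 0.05 × 0.3 × 0.3 = 0.0003375
Highest score → allergy.

allergy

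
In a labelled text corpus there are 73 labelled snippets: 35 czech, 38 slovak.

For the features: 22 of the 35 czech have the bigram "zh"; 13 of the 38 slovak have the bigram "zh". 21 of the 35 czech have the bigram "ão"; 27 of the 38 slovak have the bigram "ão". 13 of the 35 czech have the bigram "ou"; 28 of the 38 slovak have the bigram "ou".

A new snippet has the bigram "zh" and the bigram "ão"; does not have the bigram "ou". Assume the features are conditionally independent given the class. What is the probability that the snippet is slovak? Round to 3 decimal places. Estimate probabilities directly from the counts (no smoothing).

0.227

czech: (35/73) × (22/35) × (21/35) × (22/35) ≈ 0.113659
slovak: (38/73) × (13/38) × (27/38) × (10/38) ≈ 0.0332979
P(slovak | x) = 0.0332979 / 0.1469569 ≈ 0.227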